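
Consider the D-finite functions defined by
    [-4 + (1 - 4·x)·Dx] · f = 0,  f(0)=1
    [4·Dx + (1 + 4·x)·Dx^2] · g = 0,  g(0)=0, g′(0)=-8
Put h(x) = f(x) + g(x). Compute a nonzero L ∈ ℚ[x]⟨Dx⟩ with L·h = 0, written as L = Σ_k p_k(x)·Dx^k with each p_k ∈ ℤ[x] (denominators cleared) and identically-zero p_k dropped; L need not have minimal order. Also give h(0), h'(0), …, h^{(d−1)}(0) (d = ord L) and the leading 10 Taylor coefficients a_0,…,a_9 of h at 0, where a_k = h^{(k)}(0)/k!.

L = (160 + 128·x)·Dx + (16 + 256·x + 256·x^2)·Dx^2 + (-3 - 4·x + 48·x^2 + 64·x^3)·Dx^3  (order 3).
h: a_k = 1, -4, 32, 64/3, 384, 3072/5, 16384/3, 81920/7, 81920, 1835008/9, …
ICs: h(0) = 1, h′(0) = -4, h′′(0) = 64.

f: a_k = 1, 4, 16, 64, 256, 1024, 4096, 16384, 65536, 262144, …
g: a_k = 0, -8, 16, -128/3, 128, -2048/5, 4096/3, -32768/7, 16384, -524288/9, …
Sum ⇒ L₀ = lclm(L_f,L_g) in ℚ(x)⟨Dx⟩.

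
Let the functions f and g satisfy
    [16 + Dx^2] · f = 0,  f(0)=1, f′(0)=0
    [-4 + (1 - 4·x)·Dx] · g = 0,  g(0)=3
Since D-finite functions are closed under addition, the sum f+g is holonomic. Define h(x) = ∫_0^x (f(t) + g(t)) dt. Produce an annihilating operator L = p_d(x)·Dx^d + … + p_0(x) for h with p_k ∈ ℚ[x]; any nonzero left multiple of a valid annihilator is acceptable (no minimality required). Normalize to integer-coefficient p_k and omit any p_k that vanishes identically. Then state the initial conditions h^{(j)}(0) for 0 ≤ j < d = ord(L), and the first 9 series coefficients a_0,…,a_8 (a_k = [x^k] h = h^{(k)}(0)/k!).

L = (-448 + 512·x - 1024·x^2)·Dx + (48 - 320·x + 768·x^2 - 1024·x^3)·Dx^2 + (-28 + 32·x - 64·x^2)·Dx^3 + (3 - 20·x + 48·x^2 - 64·x^3)·Dx^4  (order 4).
h: a_k = 0, 4, 6, 40/3, 48, 2336/15, 512, 552704/315, 6144, …
ICs: h(0) = 0, h′(0) = 4, h′′(0) = 12, h′′′(0) = 80.

f: a_k = 1, 0, -8, 0, 32/3, 0, -256/45, 0, 512/315, …
g: a_k = 3, 12, 48, 192, 768, 3072, 12288, 49152, 196608, …
Sum ⇒ L₀ = lclm(L_f,L_g) in ℚ(x)⟨Dx⟩.
h=∫h₀ ⇒ L = L₀·Dx.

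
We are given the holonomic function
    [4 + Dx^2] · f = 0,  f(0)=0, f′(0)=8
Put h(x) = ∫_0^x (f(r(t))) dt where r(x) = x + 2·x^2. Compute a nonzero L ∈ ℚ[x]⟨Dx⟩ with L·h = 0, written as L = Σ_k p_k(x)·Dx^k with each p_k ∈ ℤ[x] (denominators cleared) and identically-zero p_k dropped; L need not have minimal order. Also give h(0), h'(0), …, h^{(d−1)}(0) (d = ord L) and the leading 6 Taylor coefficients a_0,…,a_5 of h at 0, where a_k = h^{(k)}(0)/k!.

f: a_k = 0, 8, 0, -16/3, 0, 16/15, …
Substitute x→r, Dx→(1/r')Dx; clear ⇒ L₀.
h=∫h₀ ⇒ L = L₀·Dx.
L = (4 + 48·x + 192·x^2 + 256·x^3)·Dx - 4·Dx^2 + (1 + 4·x)·Dx^3  (order 3).
h: a_k = 0, 0, 4, 16/3, -4/3, -32/5, …
ICs: h(0) = 0, h′(0) = 0, h′′(0) = 8.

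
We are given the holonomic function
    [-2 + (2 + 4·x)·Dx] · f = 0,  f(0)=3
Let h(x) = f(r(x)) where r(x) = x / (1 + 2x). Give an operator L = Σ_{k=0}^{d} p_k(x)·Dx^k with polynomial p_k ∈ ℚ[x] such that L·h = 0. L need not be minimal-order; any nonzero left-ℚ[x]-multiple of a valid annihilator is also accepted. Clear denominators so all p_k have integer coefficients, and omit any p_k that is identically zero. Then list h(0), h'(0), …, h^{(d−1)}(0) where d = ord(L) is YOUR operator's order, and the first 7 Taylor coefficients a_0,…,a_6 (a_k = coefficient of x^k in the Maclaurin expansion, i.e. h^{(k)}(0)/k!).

f: a_k = 3, 3, -3/2, 3/2, -15/8, 21/8, -63/16, …
h₀=f(r): pull back L_f along r ⇒ L₀.
L = -1 + (1 + 6·x + 8·x^2)·Dx  (order 1).
h: a_k = 3, 3, -15/2, 39/2, -423/8, 1197/8, -7059/16, …
ICs: h(0) = 3.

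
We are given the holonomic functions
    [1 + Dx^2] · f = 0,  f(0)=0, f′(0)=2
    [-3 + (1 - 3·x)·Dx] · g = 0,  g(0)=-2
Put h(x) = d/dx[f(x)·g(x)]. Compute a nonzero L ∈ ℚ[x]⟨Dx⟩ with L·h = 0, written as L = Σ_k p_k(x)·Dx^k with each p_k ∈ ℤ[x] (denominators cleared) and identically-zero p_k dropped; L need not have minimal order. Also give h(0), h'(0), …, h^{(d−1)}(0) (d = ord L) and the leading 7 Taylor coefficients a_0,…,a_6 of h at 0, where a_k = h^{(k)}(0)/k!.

f: a_k = 0, 2, 0, -1/3, 0, 1/60, 0, …
g: a_k = -2, -6, -18, -54, -162, -486, -1458, …
Product ⇒ symmetric product L₀, ord ≤ 2.
h₀' ⇒ L via d/dx closure of L₀.
L = (-17 - 6·x + 9·x^2) + (-6 + 18·x)·Dx + (1 - 6·x + 9·x^2)·Dx^2  (order 2).
h: a_k = -4, -24, -106, -424, -9541/6, -28623/5, -3606497/180, …
ICs: h(0) = -4, h′(0) = -24.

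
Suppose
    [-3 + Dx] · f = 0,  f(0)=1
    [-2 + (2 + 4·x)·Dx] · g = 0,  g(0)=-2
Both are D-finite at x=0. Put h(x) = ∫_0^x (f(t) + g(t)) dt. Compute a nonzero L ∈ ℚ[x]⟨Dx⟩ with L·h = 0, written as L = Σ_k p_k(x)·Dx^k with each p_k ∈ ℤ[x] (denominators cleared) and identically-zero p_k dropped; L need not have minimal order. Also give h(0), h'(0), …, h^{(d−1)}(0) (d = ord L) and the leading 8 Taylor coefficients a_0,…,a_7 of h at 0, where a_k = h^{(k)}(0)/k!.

f: a_k = 1, 3, 9/2, 9/2, 27/8, 81/40, 81/80, 243/560, …
g: a_k = -2, -2, 1, -1, 5/4, -7/4, 21/8, -33/8, …
Weyl lclm of L_f,L_g ⇒ L₀ (ord ≤ 2).
Integrate: L := L₀·Dx.
L = (12 + 18·x)·Dx + (-10 - 36·x - 36·x^2)·Dx^2 + (2 + 10·x + 12·x^2)·Dx^3  (order 3).
h: a_k = 0, -1, 1/2, 11/6, 7/8, 37/40, 11/240, 291/560, …
ICs: h(0) = 0, h′(0) = -1, h′′(0) = 1.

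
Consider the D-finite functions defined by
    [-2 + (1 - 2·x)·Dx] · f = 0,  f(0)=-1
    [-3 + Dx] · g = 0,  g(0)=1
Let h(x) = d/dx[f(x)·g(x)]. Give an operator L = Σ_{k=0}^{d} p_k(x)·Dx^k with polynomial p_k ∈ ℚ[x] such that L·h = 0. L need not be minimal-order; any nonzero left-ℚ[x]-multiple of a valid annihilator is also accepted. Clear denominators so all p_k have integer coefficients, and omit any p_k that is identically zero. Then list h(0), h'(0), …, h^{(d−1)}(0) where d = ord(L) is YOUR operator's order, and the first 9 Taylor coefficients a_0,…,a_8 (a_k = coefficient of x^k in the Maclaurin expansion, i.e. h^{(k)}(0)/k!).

f: a_k = -1, -2, -4, -8, -16, -32, -64, -128, -256, …
g: a_k = 1, 3, 9/2, 9/2, 27/8, 81/40, 81/80, 243/560, 729/4480, …
h₀=f·g: eliminate ⇒ L₀, order ≤ 1·1.
h=h₀': d/dx-closure on L₀ ⇒ L.
L = (29 - 60·x + 36·x^2) + (-5 + 16·x - 12·x^2)·Dx  (order 1).
h: a_k = -5, -29, -201/2, -563/2, -5711/8, -13755/8, -321193/80, -5139817/560, -92518893/4480, …
ICs: h(0) = -5.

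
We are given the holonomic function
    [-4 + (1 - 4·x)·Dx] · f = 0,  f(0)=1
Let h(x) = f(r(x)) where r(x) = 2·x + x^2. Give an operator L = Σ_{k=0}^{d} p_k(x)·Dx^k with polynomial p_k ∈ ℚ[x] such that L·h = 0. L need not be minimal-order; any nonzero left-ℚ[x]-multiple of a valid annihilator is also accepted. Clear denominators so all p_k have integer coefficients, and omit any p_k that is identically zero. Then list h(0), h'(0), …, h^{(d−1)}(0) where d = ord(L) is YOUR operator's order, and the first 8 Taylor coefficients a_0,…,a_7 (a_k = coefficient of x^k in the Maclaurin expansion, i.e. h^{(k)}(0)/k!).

L = (8 + 8·x) + (-1 + 8·x + 4·x^2)·Dx  (order 1).
h: a_k = 1, 8, 68, 576, 4880, 41344, 350272, 2967552, …
ICs: h(0) = 1.

f: a_k = 1, 4, 16, 64, 256, 1024, 4096, 16384, …
h₀=f(r): pull back L_f along r ⇒ L₀.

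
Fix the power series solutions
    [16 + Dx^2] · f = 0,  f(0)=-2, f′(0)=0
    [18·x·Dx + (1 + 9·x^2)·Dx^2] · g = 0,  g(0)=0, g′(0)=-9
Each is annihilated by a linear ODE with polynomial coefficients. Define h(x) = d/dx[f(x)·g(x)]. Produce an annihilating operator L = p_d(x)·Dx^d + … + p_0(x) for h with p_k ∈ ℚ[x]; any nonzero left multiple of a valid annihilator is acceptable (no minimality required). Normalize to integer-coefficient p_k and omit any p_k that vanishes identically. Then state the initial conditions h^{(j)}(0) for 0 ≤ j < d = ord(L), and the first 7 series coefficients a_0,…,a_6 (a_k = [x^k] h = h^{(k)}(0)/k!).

L = (524992 + 14103936·x^2 + 183342528·x^4 + 608394240·x^6 + 1431032832·x^8 + 3627970560·x^10 + 8707129344·x^12) + (314208·x + 11036736·x^3 + 108591840·x^5 + 419904000·x^7 + 1209323520·x^9 + 2176782336·x^11)·Dx + (38012 + 1098792·x^2 + 14837580·x^4 + 64186992·x^6 + 209112192·x^8 + 589545216·x^10 + 1088391168·x^12)·Dx^2 + (19638·x + 689796·x^3 + 6786990·x^5 + 26244000·x^7 + 75582720·x^9 + 136048896·x^11)·Dx^3 + (325 + 13581·x^2 + 211167·x^4 + 1635147·x^6 + 7479540·x^8 + 22674816·x^10 + 34012224·x^12)·Dx^4  (order 4).
h: a_k = 18, 0, -594, 0, 4578, 0, -171002/5, …
ICs: h(0) = 18, h′(0) = 0, h′′(0) = -1188, h′′′(0) = 0.

f: a_k = -2, 0, 16, 0, -64/3, 0, 512/45, …
g: a_k = 0, -9, 0, 27, 0, -729/5, 0, …
h₀=f·g: eliminate ⇒ L₀, order ≤ 2·2.
h₀' ⇒ L via d/dx closure of L₀.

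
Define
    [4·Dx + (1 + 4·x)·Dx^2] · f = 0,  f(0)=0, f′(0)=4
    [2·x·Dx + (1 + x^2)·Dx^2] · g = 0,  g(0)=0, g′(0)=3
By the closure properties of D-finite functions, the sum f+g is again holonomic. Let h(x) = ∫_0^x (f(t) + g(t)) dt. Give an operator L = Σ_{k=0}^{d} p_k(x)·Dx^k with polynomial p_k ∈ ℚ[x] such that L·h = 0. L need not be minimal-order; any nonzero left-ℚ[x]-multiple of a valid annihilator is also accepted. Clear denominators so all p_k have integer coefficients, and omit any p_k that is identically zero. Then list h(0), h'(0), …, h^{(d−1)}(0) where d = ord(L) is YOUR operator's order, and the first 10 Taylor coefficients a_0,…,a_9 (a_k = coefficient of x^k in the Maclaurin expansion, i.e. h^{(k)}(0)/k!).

L = (-4 - 48·x + 12·x^2 + 16·x^3)·Dx^2 + (-17 - 8·x - 45·x^2 + 24·x^3 + 32·x^4)·Dx^3 + (-2 - 7·x + 4·x^2 + x^3 + 6·x^4 + 8·x^5)·Dx^4  (order 4).
h: a_k = 0, 0, 7/2, -8/3, 61/12, -64/5, 1027/30, -2048/21, 16381/56, -8192/9, …
ICs: h(0) = 0, h′(0) = 0, h′′(0) = 7, h′′′(0) = -16.

f: a_k = 0, 4, -8, 64/3, -64, 1024/5, -2048/3, 16384/7, -8192, 262144/9, …
g: a_k = 0, 3, 0, -1, 0, 3/5, 0, -3/7, 0, 1/3, …
h₀=f+g: left-lcm gives L₀, ord ≤ 4.
h=∫h₀ ⇒ L = L₀·Dx.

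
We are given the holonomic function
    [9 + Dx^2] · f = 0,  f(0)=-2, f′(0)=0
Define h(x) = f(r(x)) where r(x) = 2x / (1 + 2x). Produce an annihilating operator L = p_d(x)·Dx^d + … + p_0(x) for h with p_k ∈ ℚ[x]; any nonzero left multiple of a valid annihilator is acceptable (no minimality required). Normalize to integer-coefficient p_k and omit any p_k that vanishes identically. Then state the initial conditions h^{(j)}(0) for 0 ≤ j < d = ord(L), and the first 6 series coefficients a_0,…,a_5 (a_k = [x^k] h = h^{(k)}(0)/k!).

L = 36 + (4 + 24·x + 48·x^2 + 32·x^3)·Dx + (1 + 8·x + 24·x^2 + 32·x^3 + 16·x^4)·Dx^2  (order 2).
h: a_k = -2, 0, 36, -144, 324, -288, …
ICs: h(0) = -2, h′(0) = 0.

f: a_k = -2, 0, 9, 0, -27/4, 0, …
Substitute x→r, Dx→(1/r')Dx; clear ⇒ L₀.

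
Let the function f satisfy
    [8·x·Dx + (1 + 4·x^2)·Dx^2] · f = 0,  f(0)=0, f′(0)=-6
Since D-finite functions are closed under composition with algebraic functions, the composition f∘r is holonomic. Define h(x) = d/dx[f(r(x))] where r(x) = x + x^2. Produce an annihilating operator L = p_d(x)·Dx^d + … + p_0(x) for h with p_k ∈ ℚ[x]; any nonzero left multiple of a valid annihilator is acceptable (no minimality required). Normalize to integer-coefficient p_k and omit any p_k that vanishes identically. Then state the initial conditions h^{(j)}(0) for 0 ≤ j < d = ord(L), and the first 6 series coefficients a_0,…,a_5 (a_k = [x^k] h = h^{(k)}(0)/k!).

L = (-2 + 8·x + 32·x^2 + 48·x^3 + 24·x^4) + (1 + 2·x + 4·x^2 + 16·x^3 + 20·x^4 + 8·x^5)·Dx  (order 1).
h: a_k = -6, -12, 24, 96, 24, -528, …
ICs: h(0) = -6.

f: a_k = 0, -6, 0, 8, 0, -96/5, …
h₀=f(r): pull back L_f along r ⇒ L₀.
Derive L from L₀ (diff closure).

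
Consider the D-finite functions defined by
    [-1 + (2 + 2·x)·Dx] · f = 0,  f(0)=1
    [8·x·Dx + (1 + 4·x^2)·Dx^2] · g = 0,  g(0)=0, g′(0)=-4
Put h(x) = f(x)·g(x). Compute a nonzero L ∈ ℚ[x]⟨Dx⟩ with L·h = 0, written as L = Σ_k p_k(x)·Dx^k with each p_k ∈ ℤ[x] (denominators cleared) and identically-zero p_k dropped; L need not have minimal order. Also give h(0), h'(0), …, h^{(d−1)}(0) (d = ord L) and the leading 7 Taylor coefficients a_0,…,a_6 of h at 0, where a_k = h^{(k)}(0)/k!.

L = (3 - 16·x - 4·x^2) + (-4 + 28·x + 48·x^2 + 16·x^3)·Dx + (4 + 8·x + 20·x^2 + 32·x^3 + 16·x^4)·Dx^2  (order 2).
h: a_k = 0, -4, -2, 35/6, 29/12, -6389/480, -5929/960, …
ICs: h(0) = 0, h′(0) = -4.

f: a_k = 1, 1/2, -1/8, 1/16, -5/128, 7/256, -21/1024, …
g: a_k = 0, -4, 0, 16/3, 0, -64/5, 0, …
f·g: L₀ = L_f ⊗_s L_g, ord ≤ 1·2.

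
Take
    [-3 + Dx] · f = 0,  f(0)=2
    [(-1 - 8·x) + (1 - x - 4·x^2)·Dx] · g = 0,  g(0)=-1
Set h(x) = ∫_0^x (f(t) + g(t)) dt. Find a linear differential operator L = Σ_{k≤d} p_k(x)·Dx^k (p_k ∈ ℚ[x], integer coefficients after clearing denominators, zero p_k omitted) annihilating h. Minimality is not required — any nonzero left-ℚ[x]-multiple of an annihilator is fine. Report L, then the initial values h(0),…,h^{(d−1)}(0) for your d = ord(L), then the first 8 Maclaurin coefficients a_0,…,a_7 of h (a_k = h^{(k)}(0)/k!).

L = (21 + 9·x + 396·x^2 + 288·x^3)·Dx + (-1 - 42·x - 159·x^2 + 72·x^3 + 144·x^4)·Dx^2 + (-2 + 13·x + 9·x^2 - 56·x^3 - 48·x^4)·Dx^3  (order 3).
h: a_k = 0, 1, 5/2, 4/3, 0, -89/20, -1219/120, -7159/280, …
ICs: h(0) = 0, h′(0) = 1, h′′(0) = 5.

f: a_k = 2, 6, 9, 9, 27/4, 81/20, 81/40, 243/280, …
g: a_k = -1, -1, -5, -9, -29, -65, -181, -441, …
h₀=f+g: left-lcm gives L₀, ord ≤ 2.
h=∫₀ˣh₀: take L = L₀·Dx.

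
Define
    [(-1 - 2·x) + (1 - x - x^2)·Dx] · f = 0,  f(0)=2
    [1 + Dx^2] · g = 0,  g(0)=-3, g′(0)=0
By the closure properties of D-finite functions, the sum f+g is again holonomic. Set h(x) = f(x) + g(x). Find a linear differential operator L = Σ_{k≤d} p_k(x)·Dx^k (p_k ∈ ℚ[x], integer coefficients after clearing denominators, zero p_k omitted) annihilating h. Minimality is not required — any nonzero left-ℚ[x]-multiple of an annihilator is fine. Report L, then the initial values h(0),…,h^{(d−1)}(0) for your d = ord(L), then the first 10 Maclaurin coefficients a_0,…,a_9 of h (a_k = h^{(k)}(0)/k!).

f: a_k = 2, 2, 4, 6, 10, 16, 26, 42, 68, 110, …
g: a_k = -3, 0, 3/2, 0, -1/8, 0, 1/240, 0, -1/13440, 0, …
f+g: L₀ = lclm(L_f,L_g), ord ≤ 1+2.
L = (19 + 48·x + 31·x^2 + 24·x^3 + 5·x^4 + 2·x^5) + (-5 + x + 4·x^2 + 7·x^3 + 6·x^4 + 3·x^5 + x^6)·Dx + (19 + 48·x + 31·x^2 + 24·x^3 + 5·x^4 + 2·x^5)·Dx^2 + (-5 + x + 4·x^2 + 7·x^3 + 6·x^4 + 3·x^5 + x^6)·Dx^3  (order 3).
h: a_k = -1, 2, 11/2, 6, 79/8, 16, 6241/240, 42, 913919/13440, 110, …
ICs: h(0) = -1, h′(0) = 2, h′′(0) = 11.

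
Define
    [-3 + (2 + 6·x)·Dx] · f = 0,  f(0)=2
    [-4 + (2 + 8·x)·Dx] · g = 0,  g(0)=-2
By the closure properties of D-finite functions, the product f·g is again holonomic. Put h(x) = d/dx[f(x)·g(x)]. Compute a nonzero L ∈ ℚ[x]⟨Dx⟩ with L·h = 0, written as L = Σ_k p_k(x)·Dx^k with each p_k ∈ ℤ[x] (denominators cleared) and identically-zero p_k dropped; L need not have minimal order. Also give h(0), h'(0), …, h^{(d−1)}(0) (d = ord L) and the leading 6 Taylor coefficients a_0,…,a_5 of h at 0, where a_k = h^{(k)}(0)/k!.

f: a_k = 2, 3, -9/4, 27/8, -405/64, 1701/128, …
g: a_k = -2, -4, 4, -8, 20, -56, …
f·g: L₀ = L_f ⊗_s L_g, ord ≤ 1·1.
Differentiate: ansatz ord ≤ ord L₀ ⇒ L.
L = -1 + (-14 - 146·x - 504·x^2 - 576·x^3)·Dx  (order 1).
h: a_k = -14, 1, -21/4, 197/8, -6965/64, 59391/128, …
ICs: h(0) = -14.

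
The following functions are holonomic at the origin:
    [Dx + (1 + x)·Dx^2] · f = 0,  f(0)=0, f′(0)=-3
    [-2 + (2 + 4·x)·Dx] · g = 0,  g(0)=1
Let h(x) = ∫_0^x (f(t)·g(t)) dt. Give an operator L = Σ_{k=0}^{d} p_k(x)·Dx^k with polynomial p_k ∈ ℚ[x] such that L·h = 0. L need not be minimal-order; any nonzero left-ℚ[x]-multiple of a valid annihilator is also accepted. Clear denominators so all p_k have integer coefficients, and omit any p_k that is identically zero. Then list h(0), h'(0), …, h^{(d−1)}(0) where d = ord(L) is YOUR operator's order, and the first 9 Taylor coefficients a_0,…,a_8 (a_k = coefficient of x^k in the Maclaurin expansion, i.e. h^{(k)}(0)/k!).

L = (2 + x)·Dx + (-1 - 2·x)·Dx^2 + (1 + 5·x + 8·x^2 + 4·x^3)·Dx^3  (order 3).
h: a_k = 0, 0, -3/2, -1/2, 1/2, -1/2, 131/240, -363/560, 927/1120, …
ICs: h(0) = 0, h′(0) = 0, h′′(0) = -3.

f: a_k = 0, -3, 3/2, -1, 3/4, -3/5, 1/2, -3/7, 3/8, …
g: a_k = 1, 1, -1/2, 1/2, -5/8, 7/8, -21/16, 33/16, -429/128, …
f·g: L₀ = L_f ⊗_s L_g, ord ≤ 2·1.
∫: right-multiply L₀ by Dx.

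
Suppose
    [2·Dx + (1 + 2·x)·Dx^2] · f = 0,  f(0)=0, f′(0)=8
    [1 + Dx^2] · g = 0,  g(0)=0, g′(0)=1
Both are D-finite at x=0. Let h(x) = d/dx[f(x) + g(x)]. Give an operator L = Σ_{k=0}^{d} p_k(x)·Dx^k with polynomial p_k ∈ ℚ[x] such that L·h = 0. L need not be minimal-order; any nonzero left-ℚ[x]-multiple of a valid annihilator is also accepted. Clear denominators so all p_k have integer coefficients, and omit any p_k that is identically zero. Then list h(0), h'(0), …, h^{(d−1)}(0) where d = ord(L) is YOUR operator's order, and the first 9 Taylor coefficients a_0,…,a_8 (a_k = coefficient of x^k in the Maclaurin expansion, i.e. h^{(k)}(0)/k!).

f: a_k = 0, 8, -8, 32/3, -16, 128/5, -128/3, 512/7, -128, …
g: a_k = 0, 1, 0, -1/6, 0, 1/120, 0, -1/5040, 0, …
Weyl lclm of L_f,L_g ⇒ L₀ (ord ≤ 4).
Differentiate: ansatz ord ≤ ord L₀ ⇒ L.
L = (50 + 8·x + 8·x^2) + (9 + 22·x + 12·x^2 + 8·x^3)·Dx + (50 + 8·x + 8·x^2)·Dx^2 + (9 + 22·x + 12·x^2 + 8·x^3)·Dx^3  (order 3).
h: a_k = 9, -16, 63/2, -64, 3073/24, -256, 368639/720, -1024, 82575361/40320, …
ICs: h(0) = 9, h′(0) = -16, h′′(0) = 63.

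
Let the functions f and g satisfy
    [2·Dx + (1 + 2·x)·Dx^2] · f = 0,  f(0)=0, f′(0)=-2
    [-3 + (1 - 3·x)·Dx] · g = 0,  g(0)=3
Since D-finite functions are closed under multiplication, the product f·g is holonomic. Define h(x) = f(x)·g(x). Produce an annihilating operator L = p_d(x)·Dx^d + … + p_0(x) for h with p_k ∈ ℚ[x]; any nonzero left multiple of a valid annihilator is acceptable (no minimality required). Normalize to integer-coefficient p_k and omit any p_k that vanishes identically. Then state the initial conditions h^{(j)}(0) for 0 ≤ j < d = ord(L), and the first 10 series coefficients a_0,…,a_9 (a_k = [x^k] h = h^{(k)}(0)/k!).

f: a_k = 0, -2, 2, -8/3, 4, -32/5, 32/3, -128/7, 32, -512/9, …
g: a_k = 3, 9, 27, 81, 243, 729, 2187, 6561, 19683, 59049, …
Product ⇒ symmetric product L₀, ord ≤ 2.
L = 6 + (4 + 18·x)·Dx + (-1 + x + 6·x^2)·Dx^2  (order 2).
h: a_k = 0, -6, -12, -44, -120, -1896/5, -5528/5, -118008/35, -350664/35, -3173896/105, …
ICs: h(0) = 0, h′(0) = -6.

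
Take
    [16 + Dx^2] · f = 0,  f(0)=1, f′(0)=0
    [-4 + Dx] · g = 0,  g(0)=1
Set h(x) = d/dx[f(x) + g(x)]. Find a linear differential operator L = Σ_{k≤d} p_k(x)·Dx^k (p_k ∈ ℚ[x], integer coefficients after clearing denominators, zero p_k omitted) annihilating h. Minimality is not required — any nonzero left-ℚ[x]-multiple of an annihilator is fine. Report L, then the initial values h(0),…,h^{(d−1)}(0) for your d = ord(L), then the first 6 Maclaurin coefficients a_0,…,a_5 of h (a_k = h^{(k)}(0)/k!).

f: a_k = 1, 0, -8, 0, 32/3, 0, …
g: a_k = 1, 4, 8, 32/3, 32/3, 128/15, …
Sum ⇒ L₀ = lclm(L_f,L_g) in ℚ(x)⟨Dx⟩.
h₀' ⇒ L via d/dx closure of L₀.
L = 64 - 16·Dx + 4·Dx^2 - Dx^3  (order 3).
h: a_k = 4, 0, 32, 256/3, 128/3, 0, …
ICs: h(0) = 4, h′(0) = 0, h′′(0) = 64.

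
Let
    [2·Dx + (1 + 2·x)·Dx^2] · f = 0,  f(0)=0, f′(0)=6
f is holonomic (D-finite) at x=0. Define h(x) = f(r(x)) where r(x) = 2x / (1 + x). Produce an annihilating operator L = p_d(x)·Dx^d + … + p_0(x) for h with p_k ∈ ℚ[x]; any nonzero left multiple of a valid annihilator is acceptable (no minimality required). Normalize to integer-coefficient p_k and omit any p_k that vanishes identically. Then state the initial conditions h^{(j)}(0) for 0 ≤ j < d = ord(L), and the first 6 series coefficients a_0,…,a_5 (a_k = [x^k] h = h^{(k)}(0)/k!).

L = (6 + 10·x)·Dx + (1 + 6·x + 5·x^2)·Dx^2  (order 2).
h: a_k = 0, 12, -36, 124, -468, 9372/5, …
ICs: h(0) = 0, h′(0) = 12.

f: a_k = 0, 6, -6, 8, -12, 96/5, …
h₀=f(r): pull back L_f along r ⇒ L₀.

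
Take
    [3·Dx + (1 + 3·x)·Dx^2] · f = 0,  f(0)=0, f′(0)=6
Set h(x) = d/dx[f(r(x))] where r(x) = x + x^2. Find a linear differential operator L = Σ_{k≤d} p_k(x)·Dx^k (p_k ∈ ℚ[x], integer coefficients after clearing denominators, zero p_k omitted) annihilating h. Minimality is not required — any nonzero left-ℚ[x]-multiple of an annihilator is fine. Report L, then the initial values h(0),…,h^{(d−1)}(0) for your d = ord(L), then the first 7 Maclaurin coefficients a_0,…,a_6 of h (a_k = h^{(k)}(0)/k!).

L = (1 + 6·x + 6·x^2) + (1 + 5·x + 9·x^2 + 6·x^3)·Dx  (order 1).
h: a_k = 6, -6, 0, 18, -54, 108, -162, …
ICs: h(0) = 6.

f: a_k = 0, 6, -9, 18, -81/2, 486/5, -243, …
L₀ from L_f via x↦r, Dx↦r'^{-1}Dx.
Derive L from L₀ (diff closure).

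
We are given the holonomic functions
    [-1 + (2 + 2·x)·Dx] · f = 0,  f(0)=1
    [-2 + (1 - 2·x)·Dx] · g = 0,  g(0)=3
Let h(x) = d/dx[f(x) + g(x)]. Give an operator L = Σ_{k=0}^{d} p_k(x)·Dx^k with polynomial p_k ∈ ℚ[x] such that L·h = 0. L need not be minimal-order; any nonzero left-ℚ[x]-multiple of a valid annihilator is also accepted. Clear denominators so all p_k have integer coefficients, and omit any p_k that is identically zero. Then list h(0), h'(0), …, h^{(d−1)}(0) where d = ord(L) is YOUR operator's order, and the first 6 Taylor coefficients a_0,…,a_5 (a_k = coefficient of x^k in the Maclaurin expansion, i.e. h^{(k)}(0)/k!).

f: a_k = 1, 1/2, -1/8, 1/16, -5/128, 7/256, …
g: a_k = 3, 6, 12, 24, 48, 96, …
h₀=f+g: left-lcm gives L₀, ord ≤ 2.
h₀' ⇒ L via d/dx closure of L₀.
L = (-20 - 8·x) + (-31 - 68·x - 28·x^2)·Dx + (6 - 2·x - 16·x^2 - 8·x^3)·Dx^2  (order 2).
h: a_k = 13/2, 95/4, 1155/16, 6139/32, 122915/256, 589761/512, …
ICs: h(0) = 13/2, h′(0) = 95/4.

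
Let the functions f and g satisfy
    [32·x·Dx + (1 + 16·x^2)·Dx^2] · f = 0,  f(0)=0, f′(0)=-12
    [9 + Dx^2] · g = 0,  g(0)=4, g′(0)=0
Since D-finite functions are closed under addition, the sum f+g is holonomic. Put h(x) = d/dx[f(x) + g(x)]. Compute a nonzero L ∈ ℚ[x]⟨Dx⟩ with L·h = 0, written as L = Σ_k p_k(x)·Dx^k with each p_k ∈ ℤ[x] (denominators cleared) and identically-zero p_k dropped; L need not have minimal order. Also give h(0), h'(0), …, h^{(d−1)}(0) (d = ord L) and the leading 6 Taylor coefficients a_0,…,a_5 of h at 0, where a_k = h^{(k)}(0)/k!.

f: a_k = 0, -12, 0, 64, 0, -3072/5, …
g: a_k = 4, 0, -18, 0, 27/2, 0, …
h₀=f+g: left-lcm gives L₀, ord ≤ 4.
h₀' ⇒ L via d/dx closure of L₀.
L = (-52704·x + 967680·x^3 + 663552·x^5) + (-207 + 13104·x^2 + 283392·x^4 + 331776·x^6)·Dx + (-5856·x + 107520·x^3 + 73728·x^5)·Dx^2 + (-23 + 1456·x^2 + 31488·x^4 + 36864·x^6)·Dx^3  (order 3).
h: a_k = -12, -36, 192, 54, -3072, -243/10, …
ICs: h(0) = -12, h′(0) = -36, h′′(0) = 384.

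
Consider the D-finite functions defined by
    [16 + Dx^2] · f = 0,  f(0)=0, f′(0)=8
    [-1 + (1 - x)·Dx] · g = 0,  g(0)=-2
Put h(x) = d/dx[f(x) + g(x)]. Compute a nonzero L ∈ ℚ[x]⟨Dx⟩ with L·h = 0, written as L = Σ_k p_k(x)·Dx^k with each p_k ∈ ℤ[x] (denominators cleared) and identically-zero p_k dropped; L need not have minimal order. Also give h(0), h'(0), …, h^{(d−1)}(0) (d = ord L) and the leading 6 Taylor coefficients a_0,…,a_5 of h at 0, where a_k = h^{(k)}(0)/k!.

L = (448 - 512·x + 256·x^2) + (-176 + 432·x - 384·x^2 + 128·x^3)·Dx + (28 - 32·x + 16·x^2)·Dx^2 + (-11 + 27·x - 24·x^2 + 8·x^3)·Dx^3  (order 3).
h: a_k = 6, -4, -70, -8, 226/3, -12, …
ICs: h(0) = 6, h′(0) = -4, h′′(0) = -140.

f: a_k = 0, 8, 0, -64/3, 0, 256/15, …
g: a_k = -2, -2, -2, -2, -2, -2, …
Sum ⇒ L₀ = lclm(L_f,L_g) in ℚ(x)⟨Dx⟩.
Differentiate: ansatz ord ≤ ord L₀ ⇒ L.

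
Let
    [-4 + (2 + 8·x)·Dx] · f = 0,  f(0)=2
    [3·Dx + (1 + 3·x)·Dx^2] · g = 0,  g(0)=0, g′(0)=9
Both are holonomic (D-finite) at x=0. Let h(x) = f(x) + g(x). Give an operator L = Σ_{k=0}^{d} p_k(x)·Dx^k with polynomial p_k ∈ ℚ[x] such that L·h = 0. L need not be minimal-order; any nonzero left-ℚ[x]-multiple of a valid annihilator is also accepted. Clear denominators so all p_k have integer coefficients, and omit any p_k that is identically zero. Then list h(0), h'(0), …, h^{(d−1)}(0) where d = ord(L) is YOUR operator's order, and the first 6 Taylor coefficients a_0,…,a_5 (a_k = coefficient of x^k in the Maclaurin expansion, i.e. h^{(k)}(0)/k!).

f: a_k = 2, 4, -4, 8, -20, 56, …
g: a_k = 0, 9, -27/2, 27, -243/4, 729/5, …
Sum ⇒ L₀ = lclm(L_f,L_g) in ℚ(x)⟨Dx⟩.
L = 36·x·Dx + (6 + 72·x + 180·x^2)·Dx^2 + (1 + 13·x + 54·x^2 + 72·x^3)·Dx^3  (order 3).
h: a_k = 2, 13, -35/2, 35, -323/4, 1009/5, …
ICs: h(0) = 2, h′(0) = 13, h′′(0) = -35.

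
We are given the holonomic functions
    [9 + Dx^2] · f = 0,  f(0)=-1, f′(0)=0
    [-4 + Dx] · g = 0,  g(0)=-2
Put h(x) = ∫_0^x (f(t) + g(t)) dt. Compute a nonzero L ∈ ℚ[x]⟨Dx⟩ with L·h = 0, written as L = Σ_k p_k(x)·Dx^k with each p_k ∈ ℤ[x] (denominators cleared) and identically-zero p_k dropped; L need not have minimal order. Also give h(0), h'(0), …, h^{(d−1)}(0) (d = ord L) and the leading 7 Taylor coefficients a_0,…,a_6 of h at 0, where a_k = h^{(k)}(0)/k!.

L = -36·Dx + 9·Dx^2 - 4·Dx^3 + Dx^4  (order 4).
h: a_k = 0, -3, -4, -23/6, -16/3, -593/120, -128/45, …
ICs: h(0) = 0, h′(0) = -3, h′′(0) = -8, h′′′(0) = -23.

f: a_k = -1, 0, 9/2, 0, -27/8, 0, 81/80, …
g: a_k = -2, -8, -16, -64/3, -64/3, -256/15, -512/45, …
Sum ⇒ L₀ = lclm(L_f,L_g) in ℚ(x)⟨Dx⟩.
Integrate: L := L₀·Dx.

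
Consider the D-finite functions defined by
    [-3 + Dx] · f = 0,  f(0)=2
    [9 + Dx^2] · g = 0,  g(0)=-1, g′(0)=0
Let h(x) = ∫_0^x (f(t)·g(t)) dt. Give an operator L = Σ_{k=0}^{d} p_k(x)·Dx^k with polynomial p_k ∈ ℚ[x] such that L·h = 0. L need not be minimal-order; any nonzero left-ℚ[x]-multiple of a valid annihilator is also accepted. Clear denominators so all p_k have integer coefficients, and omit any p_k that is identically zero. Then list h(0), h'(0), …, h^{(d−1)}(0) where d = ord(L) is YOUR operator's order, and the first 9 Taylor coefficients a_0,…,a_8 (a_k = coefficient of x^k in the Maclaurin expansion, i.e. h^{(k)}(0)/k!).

f: a_k = 2, 6, 9, 9, 27/4, 81/20, 81/40, 243/280, 729/2240, …
g: a_k = -1, 0, 9/2, 0, -27/8, 0, 81/80, 0, -729/4480, …
h₀=f·g: eliminate ⇒ L₀, order ≤ 1·2.
h=∫h₀ ⇒ L = L₀·Dx.
L = 18·Dx - 6·Dx^2 + Dx^3  (order 3).
h: a_k = 0, -2, -3, 0, 9/2, 27/5, 27/10, 0, -243/280, …
ICs: h(0) = 0, h′(0) = -2, h′′(0) = -6.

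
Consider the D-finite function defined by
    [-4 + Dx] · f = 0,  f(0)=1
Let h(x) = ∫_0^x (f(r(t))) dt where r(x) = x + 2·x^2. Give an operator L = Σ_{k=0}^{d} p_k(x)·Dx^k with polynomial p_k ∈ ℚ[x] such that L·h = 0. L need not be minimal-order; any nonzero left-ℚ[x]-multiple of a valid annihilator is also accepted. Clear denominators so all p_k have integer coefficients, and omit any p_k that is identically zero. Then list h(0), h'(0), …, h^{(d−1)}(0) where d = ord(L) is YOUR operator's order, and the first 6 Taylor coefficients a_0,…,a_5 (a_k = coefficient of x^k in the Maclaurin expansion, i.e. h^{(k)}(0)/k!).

f: a_k = 1, 4, 8, 32/3, 32/3, 128/15, …
Change of var in L_f (x↦r) gives L₀.
h=∫h₀ ⇒ L = L₀·Dx.
L = (-4 - 16·x)·Dx + Dx^2  (order 2).
h: a_k = 0, 1, 2, 16/3, 32/3, 64/3, …
ICs: h(0) = 0, h′(0) = 1.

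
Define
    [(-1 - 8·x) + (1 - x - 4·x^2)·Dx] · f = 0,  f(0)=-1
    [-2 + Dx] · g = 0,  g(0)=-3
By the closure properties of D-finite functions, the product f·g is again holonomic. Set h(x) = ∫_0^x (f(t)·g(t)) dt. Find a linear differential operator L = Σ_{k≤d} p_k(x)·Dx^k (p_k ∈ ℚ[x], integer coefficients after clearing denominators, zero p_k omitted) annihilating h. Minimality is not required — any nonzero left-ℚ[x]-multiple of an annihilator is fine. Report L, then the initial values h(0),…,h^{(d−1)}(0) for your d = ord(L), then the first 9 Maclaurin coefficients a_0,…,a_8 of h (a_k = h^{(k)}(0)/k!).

f: a_k = -1, -1, -5, -9, -29, -65, -181, -441, -1165, …
g: a_k = -3, -6, -6, -4, -2, -4/5, -4/15, -8/105, -2/105, …
Product ⇒ symmetric product L₀, ord ≤ 1.
Integrate: L := L₀·Dx.
L = (3 + 6·x - 8·x^2)·Dx + (-1 + x + 4·x^2)·Dx^2  (order 2).
h: a_k = 0, 3, 9/2, 9, 67/4, 177/5, 743/10, 2473/15, 102807/280, …
ICs: h(0) = 0, h′(0) = 3.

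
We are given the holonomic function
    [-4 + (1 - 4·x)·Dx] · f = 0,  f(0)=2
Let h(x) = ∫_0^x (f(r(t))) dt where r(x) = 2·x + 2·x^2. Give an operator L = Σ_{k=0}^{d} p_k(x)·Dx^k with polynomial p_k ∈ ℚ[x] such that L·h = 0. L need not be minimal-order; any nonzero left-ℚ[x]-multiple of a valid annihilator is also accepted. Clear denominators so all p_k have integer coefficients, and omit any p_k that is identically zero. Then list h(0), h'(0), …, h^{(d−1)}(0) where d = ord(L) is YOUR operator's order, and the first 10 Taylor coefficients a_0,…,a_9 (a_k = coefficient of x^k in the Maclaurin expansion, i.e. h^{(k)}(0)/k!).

L = (8 + 16·x)·Dx + (-1 + 8·x + 8·x^2)·Dx^2  (order 2).
h: a_k = 0, 2, 8, 48, 320, 11392/5, 16896, 902144/7, 1003520, 7938048, …
ICs: h(0) = 0, h′(0) = 2.

f: a_k = 2, 8, 32, 128, 512, 2048, 8192, 32768, 131072, 524288, …
Substitute x→r, Dx→(1/r')Dx; clear ⇒ L₀.
Integrate: L := L₀·Dx.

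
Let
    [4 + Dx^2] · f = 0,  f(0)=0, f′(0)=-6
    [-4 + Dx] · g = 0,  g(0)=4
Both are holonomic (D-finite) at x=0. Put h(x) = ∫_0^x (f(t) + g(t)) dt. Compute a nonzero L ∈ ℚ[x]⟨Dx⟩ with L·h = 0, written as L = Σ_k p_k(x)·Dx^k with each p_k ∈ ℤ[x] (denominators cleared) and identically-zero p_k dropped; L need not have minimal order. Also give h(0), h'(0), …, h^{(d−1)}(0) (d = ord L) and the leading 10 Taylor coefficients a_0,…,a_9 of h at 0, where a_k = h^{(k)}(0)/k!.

L = -16·Dx + 4·Dx^2 - 4·Dx^3 + Dx^4  (order 4).
h: a_k = 0, 4, 5, 32/3, 35/3, 128/15, 50/9, 1024/315, 103/63, 2048/2835, …
ICs: h(0) = 0, h′(0) = 4, h′′(0) = 10, h′′′(0) = 64.

f: a_k = 0, -6, 0, 4, 0, -4/5, 0, 8/105, 0, -4/945, …
g: a_k = 4, 16, 32, 128/3, 128/3, 512/15, 1024/45, 4096/315, 2048/315, 8192/2835, …
f+g: L₀ = lclm(L_f,L_g), ord ≤ 2+1.
h=∫₀ˣh₀: take L = L₀·Dx.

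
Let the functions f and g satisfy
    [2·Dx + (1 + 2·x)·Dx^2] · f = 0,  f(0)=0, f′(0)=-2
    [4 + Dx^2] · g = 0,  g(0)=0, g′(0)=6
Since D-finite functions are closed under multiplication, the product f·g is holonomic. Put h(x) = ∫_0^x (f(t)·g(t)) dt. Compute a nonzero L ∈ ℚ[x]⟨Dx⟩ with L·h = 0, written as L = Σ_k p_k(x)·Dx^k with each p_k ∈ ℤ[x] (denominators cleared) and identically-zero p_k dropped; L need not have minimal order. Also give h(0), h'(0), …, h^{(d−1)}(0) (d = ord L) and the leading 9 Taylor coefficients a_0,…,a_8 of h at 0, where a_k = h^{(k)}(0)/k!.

L = (-48 + 192·x + 1216·x^2 + 2048·x^3 + 1024·x^4)·Dx + (32 + 320·x + 768·x^2 + 512·x^3)·Dx^2 + (160·x + 672·x^2 + 1024·x^3 + 512·x^4)·Dx^3 + (8 + 80·x + 192·x^2 + 128·x^3)·Dx^4 + (3 + 28·x + 92·x^2 + 128·x^3 + 64·x^4)·Dx^5  (order 5).
h: a_k = 0, 0, 0, -4, 3, -8/5, 8/3, -88/21, 31/5, …
ICs: h(0) = 0, h′(0) = 0, h′′(0) = 0, h′′′(0) = -24, h′′′′(0) = 72.

f: a_k = 0, -2, 2, -8/3, 4, -32/5, 32/3, -128/7, 32, …
g: a_k = 0, 6, 0, -4, 0, 4/5, 0, -8/105, 0, …
h₀=f·g: eliminate ⇒ L₀, order ≤ 2·2.
Integrate: L := L₀·Dx.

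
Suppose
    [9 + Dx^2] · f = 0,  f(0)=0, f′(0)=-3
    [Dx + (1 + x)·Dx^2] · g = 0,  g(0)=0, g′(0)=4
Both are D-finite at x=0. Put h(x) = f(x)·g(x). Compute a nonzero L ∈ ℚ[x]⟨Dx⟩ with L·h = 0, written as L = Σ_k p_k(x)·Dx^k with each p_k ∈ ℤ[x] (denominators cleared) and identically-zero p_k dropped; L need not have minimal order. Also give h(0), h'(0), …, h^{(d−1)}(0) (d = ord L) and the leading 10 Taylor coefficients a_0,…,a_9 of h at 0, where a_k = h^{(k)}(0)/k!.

L = (2493 + 10854·x + 17091·x^2 + 11664·x^3 + 2916·x^4) + (612 + 1908·x + 1944·x^2 + 648·x^3)·Dx + (592 + 2484·x + 3834·x^2 + 2592·x^3 + 648·x^4)·Dx^2 + (68 + 212·x + 216·x^2 + 72·x^3)·Dx^3 + (35 + 142·x + 215·x^2 + 144·x^3 + 36·x^4)·Dx^4  (order 4).
h: a_k = 0, 0, -12, 6, 14, -6, -9/2, 31/20, 129/140, -12/35, …
ICs: h(0) = 0, h′(0) = 0, h′′(0) = -24, h′′′(0) = 36.

f: a_k = 0, -3, 0, 9/2, 0, -81/40, 0, 243/560, 0, -243/4480, …
g: a_k = 0, 4, -2, 4/3, -1, 4/5, -2/3, 4/7, -1/2, 4/9, …
Product ⇒ symmetric product L₀, ord ≤ 4.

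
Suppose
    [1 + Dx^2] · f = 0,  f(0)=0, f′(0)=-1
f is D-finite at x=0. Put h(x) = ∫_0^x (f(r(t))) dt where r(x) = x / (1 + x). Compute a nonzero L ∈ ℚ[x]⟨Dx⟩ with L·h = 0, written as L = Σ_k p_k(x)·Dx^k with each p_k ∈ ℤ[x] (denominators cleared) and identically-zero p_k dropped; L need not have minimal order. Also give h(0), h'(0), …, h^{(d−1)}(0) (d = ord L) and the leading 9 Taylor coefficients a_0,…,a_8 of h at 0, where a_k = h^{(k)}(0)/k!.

f: a_k = 0, -1, 0, 1/6, 0, -1/120, 0, 1/5040, 0, …
h₀=f(r): pull back L_f along r ⇒ L₀.
∫: right-multiply L₀ by Dx.
L = Dx + (2 + 6·x + 6·x^2 + 2·x^3)·Dx^2 + (1 + 4·x + 6·x^2 + 4·x^3 + x^4)·Dx^3  (order 3).
h: a_k = 0, 0, -1/2, 1/3, -5/24, 1/10, -1/720, -5/56, 6931/40320, …
ICs: h(0) = 0, h′(0) = 0, h′′(0) = -1.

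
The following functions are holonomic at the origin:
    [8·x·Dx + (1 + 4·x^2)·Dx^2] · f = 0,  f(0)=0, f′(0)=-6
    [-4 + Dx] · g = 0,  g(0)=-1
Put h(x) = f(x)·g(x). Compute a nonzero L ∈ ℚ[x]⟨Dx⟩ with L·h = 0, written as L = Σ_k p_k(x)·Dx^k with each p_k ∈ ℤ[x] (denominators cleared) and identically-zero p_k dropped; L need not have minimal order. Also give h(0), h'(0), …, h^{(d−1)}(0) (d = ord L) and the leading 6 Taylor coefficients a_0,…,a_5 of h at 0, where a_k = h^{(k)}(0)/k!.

f: a_k = 0, -6, 0, 8, 0, -96/5, …
g: a_k = -1, -4, -8, -32/3, -32/3, -128/15, …
L₀ := L_f ⊗_s L_g (sym. prod.), ord ≤ 2.
L = (16 - 32·x + 64·x^2) + (-8 + 8·x - 32·x^2)·Dx + (1 + 4·x^2)·Dx^2  (order 2).
h: a_k = 0, 6, 24, 40, 32, 96/5, …
ICs: h(0) = 0, h′(0) = 6.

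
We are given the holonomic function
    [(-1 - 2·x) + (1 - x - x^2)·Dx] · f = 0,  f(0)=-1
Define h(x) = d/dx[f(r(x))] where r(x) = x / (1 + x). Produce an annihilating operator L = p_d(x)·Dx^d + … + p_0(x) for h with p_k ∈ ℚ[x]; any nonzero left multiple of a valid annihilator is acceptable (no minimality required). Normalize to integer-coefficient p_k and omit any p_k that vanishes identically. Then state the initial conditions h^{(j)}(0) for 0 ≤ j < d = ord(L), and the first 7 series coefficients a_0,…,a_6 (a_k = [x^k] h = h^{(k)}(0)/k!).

L = (2 + 6·x + 12·x^2 + 6·x^3) + (-1 - 5·x - 6·x^2 + x^3 + 3·x^4)·Dx  (order 1).
h: a_k = -1, -2, 0, -4, 5, -12, 21, …
ICs: h(0) = -1.

f: a_k = -1, -1, -2, -3, -5, -8, -13, …
Change of var in L_f (x↦r) gives L₀.
h₀' ⇒ L via d/dx closure of L₀.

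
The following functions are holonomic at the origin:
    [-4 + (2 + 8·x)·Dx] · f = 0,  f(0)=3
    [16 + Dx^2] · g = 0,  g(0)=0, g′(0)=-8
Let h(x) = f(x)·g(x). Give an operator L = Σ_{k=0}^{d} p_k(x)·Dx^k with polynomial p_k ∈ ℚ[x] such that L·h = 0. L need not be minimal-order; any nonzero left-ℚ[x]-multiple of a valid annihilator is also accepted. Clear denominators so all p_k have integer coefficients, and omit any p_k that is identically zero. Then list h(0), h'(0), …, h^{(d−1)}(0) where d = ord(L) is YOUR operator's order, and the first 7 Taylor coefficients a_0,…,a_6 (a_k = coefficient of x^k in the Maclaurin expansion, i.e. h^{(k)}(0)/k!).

f: a_k = 3, 6, -6, 12, -30, 84, -252, …
g: a_k = 0, -8, 0, 64/3, 0, -256/15, 0, …
h₀=f·g: eliminate ⇒ L₀, order ≤ 1·2.
L = (28 + 128·x + 256·x^2) + (-4 - 16·x)·Dx + (1 + 8·x + 16·x^2)·Dx^2  (order 2).
h: a_k = 0, -24, -48, 112, 32, 304/5, -2592/5, …
ICs: h(0) = 0, h′(0) = -24.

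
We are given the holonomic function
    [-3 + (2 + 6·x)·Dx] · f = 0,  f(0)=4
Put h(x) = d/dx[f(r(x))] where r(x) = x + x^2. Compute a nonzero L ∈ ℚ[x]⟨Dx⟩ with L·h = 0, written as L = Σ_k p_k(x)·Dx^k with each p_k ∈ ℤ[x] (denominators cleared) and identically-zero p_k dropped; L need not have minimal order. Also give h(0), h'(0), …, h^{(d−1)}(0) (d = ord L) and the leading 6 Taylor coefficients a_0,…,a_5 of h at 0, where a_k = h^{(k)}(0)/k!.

L = 1 + (-2 - 10·x - 18·x^2 - 12·x^3)·Dx  (order 1).
h: a_k = 6, 3, -27/4, 99/8, -1215/64, 2997/128, …
ICs: h(0) = 6.

f: a_k = 4, 6, -9/2, 27/4, -405/32, 1701/64, …
f∘r: x↦r, Dx↦Dx/r' in L_f ⇒ L₀.
h₀' ⇒ L via d/dx closure of L₀.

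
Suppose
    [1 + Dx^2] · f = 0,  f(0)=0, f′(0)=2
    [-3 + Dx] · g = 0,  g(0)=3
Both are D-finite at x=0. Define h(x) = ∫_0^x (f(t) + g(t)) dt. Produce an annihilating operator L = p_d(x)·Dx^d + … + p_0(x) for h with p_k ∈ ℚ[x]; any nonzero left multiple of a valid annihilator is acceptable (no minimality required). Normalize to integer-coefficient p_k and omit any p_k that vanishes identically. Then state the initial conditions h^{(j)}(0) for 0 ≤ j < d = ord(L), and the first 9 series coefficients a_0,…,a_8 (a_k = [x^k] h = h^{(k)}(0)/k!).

f: a_k = 0, 2, 0, -1/3, 0, 1/60, 0, -1/2520, 0, …
g: a_k = 3, 9, 27/2, 27/2, 81/8, 243/40, 243/80, 729/560, 2187/4480, …
Sum ⇒ L₀ = lclm(L_f,L_g) in ℚ(x)⟨Dx⟩.
h=∫₀ˣh₀: take L = L₀·Dx.
L = -3·Dx + Dx^2 - 3·Dx^3 + Dx^4  (order 4).
h: a_k = 0, 3, 11/2, 9/2, 79/24, 81/40, 731/720, 243/560, 937/5760, …
ICs: h(0) = 0, h′(0) = 3, h′′(0) = 11, h′′′(0) = 27.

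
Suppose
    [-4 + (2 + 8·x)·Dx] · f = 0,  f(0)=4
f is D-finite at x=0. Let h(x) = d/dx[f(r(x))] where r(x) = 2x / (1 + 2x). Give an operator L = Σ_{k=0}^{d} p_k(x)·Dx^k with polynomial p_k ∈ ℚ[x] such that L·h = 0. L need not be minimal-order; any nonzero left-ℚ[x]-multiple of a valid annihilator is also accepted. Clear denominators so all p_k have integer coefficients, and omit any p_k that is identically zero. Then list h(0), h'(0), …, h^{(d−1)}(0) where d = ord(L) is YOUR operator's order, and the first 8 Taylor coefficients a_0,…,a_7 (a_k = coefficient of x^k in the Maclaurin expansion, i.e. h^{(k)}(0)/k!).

f: a_k = 4, 8, -8, 16, -40, 112, -336, 1056, …
f∘r: x↦r, Dx↦Dx/r' in L_f ⇒ L₀.
h=h₀': d/dx-closure on L₀ ⇒ L.
L = (-8 - 40·x) + (-1 - 12·x - 20·x^2)·Dx  (order 1).
h: a_k = 16, -128, 960, -7680, 65280, -577536, 5239808, -48332800, …
ICs: h(0) = 16.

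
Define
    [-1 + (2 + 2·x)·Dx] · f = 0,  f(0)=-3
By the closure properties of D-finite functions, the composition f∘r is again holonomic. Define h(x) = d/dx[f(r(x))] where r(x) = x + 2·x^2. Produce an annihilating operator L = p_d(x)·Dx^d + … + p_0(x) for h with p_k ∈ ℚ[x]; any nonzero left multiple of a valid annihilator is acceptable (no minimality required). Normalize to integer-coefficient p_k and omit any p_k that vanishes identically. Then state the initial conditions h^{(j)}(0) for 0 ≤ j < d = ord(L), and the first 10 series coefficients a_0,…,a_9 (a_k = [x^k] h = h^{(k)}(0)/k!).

L = 7 + (-2 - 10·x - 12·x^2 - 16·x^3)·Dx  (order 1).
h: a_k = -3/2, -21/4, 63/16, 63/32, -1785/256, 1701/512, 16611/2048, -53529/4096, -108297/65536, 3202185/131072, …
ICs: h(0) = -3/2.

f: a_k = -3, -3/2, 3/8, -3/16, 15/128, -21/256, 63/1024, -99/2048, 1287/32768, -2145/65536, …
L₀ from L_f via x↦r, Dx↦r'^{-1}Dx.
Differentiate: ansatz ord ≤ ord L₀ ⇒ L.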